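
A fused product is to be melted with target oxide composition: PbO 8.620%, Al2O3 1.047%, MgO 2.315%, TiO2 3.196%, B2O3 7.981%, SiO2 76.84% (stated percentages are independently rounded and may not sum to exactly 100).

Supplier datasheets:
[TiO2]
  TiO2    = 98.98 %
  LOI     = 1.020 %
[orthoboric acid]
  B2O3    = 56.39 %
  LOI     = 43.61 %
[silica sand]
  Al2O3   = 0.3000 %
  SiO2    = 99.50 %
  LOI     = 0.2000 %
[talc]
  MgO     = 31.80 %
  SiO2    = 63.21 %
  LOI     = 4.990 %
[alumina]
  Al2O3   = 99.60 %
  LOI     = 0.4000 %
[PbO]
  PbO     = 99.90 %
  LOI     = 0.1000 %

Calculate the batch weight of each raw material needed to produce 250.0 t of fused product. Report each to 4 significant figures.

Batch per 250.0 t fused product:
  TiO2: 8.072 t
  orthoboric acid: 35.38 t
  silica sand: 181.5 t
  talc: 18.20 t
  alumina: 2.081 t
  PbO: 21.57 t
Total batch = 266.8 t; LOI loss = 16.81 t; yield = 93.70%

Every computation maintains full precision in all steps. Mid-chain values are printed rounded to 4 significant digits across the worked steps — a single rounding finalizes every reported figure — the derived quantities, including ignition loss, yield, the six compositions, the totals, net glass mass, are computed starting from the weights for 250.0 t of glass in full float precision as given in problem or answer.
Target oxide masses per 250.0 t fused product:
  PbO: 8.620% × 250.0 = 21.55 t
  Al2O3: 1.047% × 250.0 = 2.618 t
  MgO: 2.315% × 250.0 = 5.788 t
  TiO2: 3.196% × 250.0 = 7.990 t
  B2O3: 7.981% × 250.0 = 19.95 t
  SiO2: 76.84% × 250.0 = 192.1 t
Per-oxide balance check per the reported batch figures, against the basis in use (each sum matches its target mass net of answer rounding effects):
  PbO: 21.57·0.9990 = 21.55 t (target 21.55 t)
  Al2O3: 181.5·0.003000 + 2.081·0.9960 = 2.617 t (target 2.618 t)
  MgO: 18.20·0.3180 = 5.788 t (target 5.788 t)
  TiO2: 8.072·0.9898 = 7.990 t (target 7.990 t)
  B2O3: 35.38·0.5639 = 19.95 t (target 19.95 t)
  SiO2: 181.5·0.9950 + 18.20·0.6321 = 192.1 t (target 192.1 t)
Glass-mass closure: Σ batch − LOI loss = 250.0 t (the targets, summed, come to 250.0 t; basis as stated: 250.0 t — rounding explains the deltas).
Batch grand total — Σ batch = 266.8 t; loss to ignition Σ batch·LOI = 16.81 t; yield = glass ÷ total batch = 93.70%.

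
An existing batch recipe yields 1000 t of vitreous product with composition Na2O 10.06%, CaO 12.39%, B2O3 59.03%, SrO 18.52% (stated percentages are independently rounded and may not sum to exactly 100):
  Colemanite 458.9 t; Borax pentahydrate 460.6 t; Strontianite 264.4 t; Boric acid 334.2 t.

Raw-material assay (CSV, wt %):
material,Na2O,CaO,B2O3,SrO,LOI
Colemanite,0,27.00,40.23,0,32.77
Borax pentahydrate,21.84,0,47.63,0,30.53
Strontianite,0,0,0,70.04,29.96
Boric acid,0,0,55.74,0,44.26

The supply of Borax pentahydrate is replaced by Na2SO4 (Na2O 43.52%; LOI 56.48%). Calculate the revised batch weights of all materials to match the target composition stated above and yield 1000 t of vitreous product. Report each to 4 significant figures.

Intermediates are displayed, with 4-significant-figure rounding, in the printout — every computation keeps full precision in every operation. Each reported figure sees exactly one rounding — the derived quantities, which include LOI, totals, yield, glass mass, four oxide percentages, are recomputed in exact precision, precisely as stated by problem or answer, using the weight values for 1000 t of glass.
Target masses of each oxide per 1000 t vitreous product:
  Na2O: 10.06% × 1000 = 100.6 t
  CaO: 12.39% × 1000 = 123.9 t
  B2O3: 59.03% × 1000 = 590.3 t
  SrO: 18.52% × 1000 = 185.2 t
Mass-balance tally per oxide given the weights on record, under the basis named above (sum by sum, the targets are met inside rounding margins):
  Na2O: 231.2·0.4352 = 100.6 t (target 100.6 t)
  CaO: 458.9·0.2700 = 123.9 t (target 123.9 t)
  B2O3: 458.9·0.4023 + 727.8·0.5574 = 590.3 t (target 590.3 t)
  SrO: 264.4·0.7004 = 185.2 t (target 185.2 t)
Auditing the glass mass value: total batch − LOI = 1000 t (summing oxide targets gives 1000 t; stated basis 1000 t — differing by rounding only).
Adding the batch up: Σ batch = 1682 t; LOI removed, Σ of batch·LOI: 682.3 t; as yield: glass ÷ batch → 59.44%.

Revised batch per 1000 t vitreous product:
  Colemanite: 458.9 t
  Na2SO4: 231.2 t
  Strontianite: 264.4 t
  Boric acid: 727.8 t
Total batch = 1682 t; LOI loss = 682.3 t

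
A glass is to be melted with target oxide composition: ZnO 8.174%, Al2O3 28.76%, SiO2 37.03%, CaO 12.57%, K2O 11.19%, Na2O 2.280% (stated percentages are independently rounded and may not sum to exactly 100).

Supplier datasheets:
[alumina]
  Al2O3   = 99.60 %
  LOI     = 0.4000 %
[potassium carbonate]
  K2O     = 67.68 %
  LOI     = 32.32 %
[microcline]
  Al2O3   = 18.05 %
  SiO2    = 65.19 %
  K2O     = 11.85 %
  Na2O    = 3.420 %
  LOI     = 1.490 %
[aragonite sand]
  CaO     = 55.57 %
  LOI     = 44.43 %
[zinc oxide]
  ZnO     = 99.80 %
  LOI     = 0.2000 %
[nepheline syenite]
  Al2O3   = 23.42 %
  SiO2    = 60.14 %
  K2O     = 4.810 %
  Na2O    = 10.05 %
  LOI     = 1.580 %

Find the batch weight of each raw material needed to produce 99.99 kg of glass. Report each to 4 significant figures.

Batch per 99.99 kg glass:
  alumina: 18.25 kg
  potassium carbonate: 7.030 kg
  microcline: 52.28 kg
  aragonite sand: 22.62 kg
  zinc oxide: 8.190 kg
  nepheline syenite: 4.892 kg
Total batch = 113.3 kg; LOI loss = 13.27 kg; yield = 88.29%

Mid-chain values are shown, rounded to four significant digits, alongside each step; the working math holds full float precision through the solve; a single rounding finalizes each reported value. All derived quantities are computed in exact precision (the yield, LOI, the totals, the six compositions, net glass mass) from the batch weights at 99.99 kg of glass, exactly as shown in the problem or answer text.
The oxide mass targets at 99.99 kg glass:
  ZnO: 8.174% × 99.99 = 8.173 kg
  Al2O3: 28.76% × 99.99 = 28.76 kg
  SiO2: 37.03% × 99.99 = 37.03 kg
  CaO: 12.57% × 99.99 = 12.57 kg
  K2O: 11.19% × 99.99 = 11.19 kg
  Na2O: 2.280% × 99.99 = 2.280 kg
Per-oxide balance check given the weights on record, on the stated basis (target by target, the sums agree once rounding is allowed for):
  ZnO: 8.190·0.9980 = 8.174 kg (target 8.173 kg)
  Al2O3: 18.25·0.9960 + 52.28·0.1805 + 4.892·0.2342 = 28.76 kg (target 28.76 kg)
  SiO2: 52.28·0.6519 + 4.892·0.6014 = 37.02 kg (target 37.03 kg)
  CaO: 22.62·0.5557 = 12.57 kg (target 12.57 kg)
  K2O: 7.030·0.6768 + 52.28·0.1185 + 4.892·0.04810 = 11.19 kg (target 11.19 kg)
  Na2O: 52.28·0.03420 + 4.892·0.1005 = 2.280 kg (target 2.280 kg)
Mass balance on the glass: batch total minus LOI = 99.99 kg (the targets, summed, come to 99.99 kg; against the stated basis, 99.99 kg — rounding explains the deltas).
Adding the batch up: Σ batch = 113.3 kg; LOI removed, Σ of batch·LOI: 13.27 kg; glass ÷ batch gives a yield of 88.29%.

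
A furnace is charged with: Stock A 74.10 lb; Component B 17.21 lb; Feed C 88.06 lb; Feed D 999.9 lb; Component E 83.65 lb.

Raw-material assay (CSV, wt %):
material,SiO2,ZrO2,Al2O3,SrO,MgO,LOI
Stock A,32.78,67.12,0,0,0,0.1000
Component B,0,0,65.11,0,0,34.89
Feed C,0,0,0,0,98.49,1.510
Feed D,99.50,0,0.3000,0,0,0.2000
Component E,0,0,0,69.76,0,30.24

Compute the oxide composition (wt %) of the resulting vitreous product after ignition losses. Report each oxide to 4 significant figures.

Glass mass = 1228 lb (batch 1263 − LOI 34.70).
Composition: SiO2 82.98%, ZrO2 4.049%, Al2O3 1.157%, SrO 4.751%, MgO 7.061%

Exact precision is maintained at each step; working values are printed with 4-significant-figure rounding alongside each step; exactly one rounding is applied to each reported figure. All derived quantities, including yield, the five compositions, ignition loss, the totals, glass mass, are computed from the batch weights for 1228 lb of glass at exact precision, precisely as stated by question or answer.
Mass of each oxide from the mix:
  SiO2: 74.10·0.3278 + 999.9·0.9950 = 1019 lb
  ZrO2: 74.10·0.6712 = 49.74 lb
  Al2O3: 17.21·0.6511 + 999.9·0.003000 = 14.21 lb
  SrO: 83.65·0.6976 = 58.35 lb
  MgO: 88.06·0.9849 = 86.73 lb
LOI: 74.10·0.001000 + 17.21·0.3489 + 88.06·0.01510 + 999.9·0.002000 + 83.65·0.3024 = 34.70 lb
The glass mass, total less LOI, = 1263 − 34.70 = 1228 lb (the oxide masses sum to this)
wt %: oxide over glass, times 100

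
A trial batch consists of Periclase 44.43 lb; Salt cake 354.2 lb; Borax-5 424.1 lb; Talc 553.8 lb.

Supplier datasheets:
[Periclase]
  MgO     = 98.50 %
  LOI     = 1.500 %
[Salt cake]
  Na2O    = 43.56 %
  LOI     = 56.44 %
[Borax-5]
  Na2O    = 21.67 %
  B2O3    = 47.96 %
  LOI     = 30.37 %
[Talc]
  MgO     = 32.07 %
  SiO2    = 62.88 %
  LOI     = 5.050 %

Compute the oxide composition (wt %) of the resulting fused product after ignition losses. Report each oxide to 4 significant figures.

Working values appear, rounded to four significant figures, within the worked lines — the whole derivation keeps exact precision all the way through. A single rounding yields each reported value — derived quantities, including the four compositions, yield, net glass mass, ignition loss, totals, are recomputed using the weight values for 1019 lb of glass at full precision, exactly as shown in either problem or answer.
Delivered oxide masses:
  MgO: 44.43·0.9850 + 553.8·0.3207 = 221.4 lb
  Na2O: 354.2·0.4356 + 424.1·0.2167 = 246.2 lb
  B2O3: 424.1·0.4796 = 203.4 lb
  SiO2: 553.8·0.6288 = 348.2 lb
LOI: 44.43·0.01500 + 354.2·0.5644 + 424.1·0.3037 + 553.8·0.05050 = 357.3 lb
The glass mass, total less LOI, = 1377 − 357.3 = 1019 lb (matching Σ of the oxides)
oxide / glass × 100 gives the wt %

Glass mass = 1019 lb (batch 1377 − LOI 357.3).
Composition: MgO 21.72%, Na2O 24.16%, B2O3 19.96%, SiO2 34.17%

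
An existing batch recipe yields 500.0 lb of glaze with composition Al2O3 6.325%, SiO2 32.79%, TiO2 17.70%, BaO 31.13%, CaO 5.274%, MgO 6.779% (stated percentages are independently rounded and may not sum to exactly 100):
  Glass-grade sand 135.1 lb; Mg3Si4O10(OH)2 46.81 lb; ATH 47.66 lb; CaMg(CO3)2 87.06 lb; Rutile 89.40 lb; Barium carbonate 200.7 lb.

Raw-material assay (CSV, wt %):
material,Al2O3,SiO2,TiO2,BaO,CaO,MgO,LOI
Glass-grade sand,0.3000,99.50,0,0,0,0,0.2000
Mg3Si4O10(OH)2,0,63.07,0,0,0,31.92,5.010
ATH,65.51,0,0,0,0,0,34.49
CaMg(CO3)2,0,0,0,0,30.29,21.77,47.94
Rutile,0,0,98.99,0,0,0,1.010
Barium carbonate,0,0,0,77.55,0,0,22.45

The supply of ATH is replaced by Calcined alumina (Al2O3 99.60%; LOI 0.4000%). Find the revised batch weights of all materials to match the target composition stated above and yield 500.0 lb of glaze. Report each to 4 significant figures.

Values along the way are printed, rounded to four significant figures, as written — all arithmetic runs at exact precision in all steps. Every reported figure sees exactly one rounding. All derived quantities are carried using the weight values at 500.0 lb of glass in exact precision (LOI, six oxide percentages, the yield, glass mass, totals) as set out in problem or answer.
Target oxide masses per 500.0 lb glaze:
  Al2O3: 6.325% × 500.0 = 31.62 lb
  SiO2: 32.79% × 500.0 = 164.0 lb
  TiO2: 17.70% × 500.0 = 88.50 lb
  BaO: 31.13% × 500.0 = 155.6 lb
  CaO: 5.274% × 500.0 = 26.37 lb
  MgO: 6.779% × 500.0 = 33.90 lb
Balance tally, oxide-wise, given the weights on record, per the basis as stated (summed amounts equal target values net of answer rounding effects):
  Al2O3: 135.1·0.003000 + 31.35·0.9960 = 31.63 lb (target 31.62 lb)
  SiO2: 135.1·0.9950 + 46.81·0.6307 = 163.9 lb (target 164.0 lb)
  TiO2: 89.40·0.9899 = 88.50 lb (target 88.50 lb)
  BaO: 200.7·0.7755 = 155.6 lb (target 155.6 lb)
  CaO: 87.06·0.3029 = 26.37 lb (target 26.37 lb)
  MgO: 46.81·0.3192 + 87.06·0.2177 = 33.89 lb (target 33.90 lb)
Consistency of the glass mass: Σ batch − LOI loss = 500.0 lb (the Σ of target masses is 500.0 lb; with the basis standing at 500.0 lb — a pure rounding effect).
Total batch = Σ batch = 590.4 lb; ignition loss, Σ(batch × LOI) = 90.44 lb; glass ÷ batch gives a yield of 84.68%.

Revised batch per 500.0 lb glaze:
  Glass-grade sand: 135.1 lb
  Mg3Si4O10(OH)2: 46.81 lb
  Calcined alumina: 31.35 lb
  CaMg(CO3)2: 87.06 lb
  Rutile: 89.40 lb
  Barium carbonate: 200.7 lb
Total batch = 590.4 lb; LOI loss = 90.44 lb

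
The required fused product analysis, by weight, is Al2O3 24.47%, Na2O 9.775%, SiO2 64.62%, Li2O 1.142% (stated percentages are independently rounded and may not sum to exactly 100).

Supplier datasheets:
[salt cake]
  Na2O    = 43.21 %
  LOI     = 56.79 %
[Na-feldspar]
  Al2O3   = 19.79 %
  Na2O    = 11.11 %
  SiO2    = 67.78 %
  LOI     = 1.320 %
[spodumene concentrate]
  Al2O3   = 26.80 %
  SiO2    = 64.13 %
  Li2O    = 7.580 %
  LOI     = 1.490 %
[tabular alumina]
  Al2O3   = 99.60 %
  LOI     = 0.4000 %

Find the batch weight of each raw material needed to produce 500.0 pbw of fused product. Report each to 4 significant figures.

Batch per 500.0 pbw fused product:
  salt cake: 8.871 pbw
  Na-feldspar: 405.4 pbw
  spodumene concentrate: 75.33 pbw
  tabular alumina: 22.02 pbw
Total batch = 511.6 pbw; LOI loss = 11.60 pbw; yield = 97.73%

Rounding to 4 significant digits applies to every intermediate as shown; each numeric step keeps full precision from first step to last; a single rounding yields each reported figure. Derived quantities are recomputed in full float precision (net glass mass, totals, the four compositions, LOI, yield) from the weighed amounts at 500.0 pbw of glass exactly as shown in either problem or answer.
Target masses of each oxide per 500.0 pbw fused product:
  Al2O3: 24.47% × 500.0 = 122.4 pbw
  Na2O: 9.775% × 500.0 = 48.88 pbw
  SiO2: 64.62% × 500.0 = 323.1 pbw
  Li2O: 1.142% × 500.0 = 5.710 pbw
A balance pass over the oxides, applying the batch weights above, per the basis as stated (every target is met by its sum modulo rounding of the values):
  Al2O3: 405.4·0.1979 + 75.33·0.2680 + 22.02·0.9960 = 122.3 pbw (target 122.4 pbw)
  Na2O: 8.871·0.4321 + 405.4·0.1111 = 48.87 pbw (target 48.88 pbw)
  SiO2: 405.4·0.6778 + 75.33·0.6413 = 323.1 pbw (target 323.1 pbw)
  Li2O: 75.33·0.07580 = 5.710 pbw (target 5.710 pbw)
Auditing the glass mass value: total batch − LOI = 500.0 pbw (the Σ of target masses is 500.0 pbw; basis as stated: 500.0 pbw — rounding explains the deltas).
Whole-batch sum: Σ batch = 511.6 pbw; LOI removed, Σ of batch·LOI: 11.60 pbw; yield: glass divided by total = 97.73%.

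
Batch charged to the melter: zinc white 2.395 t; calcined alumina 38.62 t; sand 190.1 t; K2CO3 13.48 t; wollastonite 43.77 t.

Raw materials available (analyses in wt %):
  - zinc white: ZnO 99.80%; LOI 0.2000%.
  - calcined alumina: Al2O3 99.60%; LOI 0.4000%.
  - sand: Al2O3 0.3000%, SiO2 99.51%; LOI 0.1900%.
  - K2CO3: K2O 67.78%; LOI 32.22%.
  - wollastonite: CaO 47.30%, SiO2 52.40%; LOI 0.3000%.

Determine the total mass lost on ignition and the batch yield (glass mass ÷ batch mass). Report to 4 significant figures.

LOI loss = 4.995 t; glass = 283.4 t; yield = 98.27%

The intermediate values appear with 4-significant-digit rounding on the page; the whole derivation holds exact precision from first step to last; exactly one rounding goes into each reported figure. All derived quantities, including the five compositions, LOI, net glass mass, the yield, the totals, are computed from the batch weights on 283.4 t of glass at full precision, exactly as printed in problem or answer.
Loss on ignition, line by line:
  zinc white: 2.395 × 0.002000 = 0.004790 t
  calcined alumina: 38.62 × 0.004000 = 0.1545 t
  sand: 190.1 × 0.001900 = 0.3612 t
  K2CO3: 13.48 × 0.3222 = 4.343 t
  wollastonite: 43.77 × 0.003000 = 0.1313 t
Total LOI = 4.995 t
Glass = batch − LOI = 288.4 − 4.995 = 283.4 t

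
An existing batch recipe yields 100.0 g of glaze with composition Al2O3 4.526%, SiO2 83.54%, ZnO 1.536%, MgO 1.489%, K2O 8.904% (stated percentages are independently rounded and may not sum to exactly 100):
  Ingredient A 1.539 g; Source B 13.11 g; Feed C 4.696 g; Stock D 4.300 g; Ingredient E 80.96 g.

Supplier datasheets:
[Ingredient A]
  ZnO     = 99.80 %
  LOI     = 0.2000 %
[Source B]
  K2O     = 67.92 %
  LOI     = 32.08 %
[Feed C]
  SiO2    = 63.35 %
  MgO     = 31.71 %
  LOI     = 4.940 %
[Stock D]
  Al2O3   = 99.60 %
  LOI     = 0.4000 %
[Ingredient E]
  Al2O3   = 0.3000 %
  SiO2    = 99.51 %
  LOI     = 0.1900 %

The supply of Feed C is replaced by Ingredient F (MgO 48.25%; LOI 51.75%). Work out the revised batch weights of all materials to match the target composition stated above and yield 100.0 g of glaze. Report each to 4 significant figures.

Rounding to four significant digits extends to each mid-chain value as printed; the working math carries full float precision in all steps — each reported figure undergoes a single rounding — the derived quantities, including the yield, the five compositions, ignition loss, net glass mass, the totals, are computed starting from the weights for 100.0 g of glass in exact precision as quoted within problem or answer.
Per-oxide target masses for 100.0 g glaze:
  Al2O3: 4.526% × 100.0 = 4.526 g
  SiO2: 83.54% × 100.0 = 83.54 g
  ZnO: 1.536% × 100.0 = 1.536 g
  MgO: 1.489% × 100.0 = 1.489 g
  K2O: 8.904% × 100.0 = 8.904 g
A balance pass over the oxides, working from each reported weight, on the stated basis (summed amounts equal target values modulo rounding of the values):
  Al2O3: 4.291·0.9960 + 83.95·0.003000 = 4.526 g (target 4.526 g)
  SiO2: 83.95·0.9951 = 83.54 g (target 83.54 g)
  ZnO: 1.539·0.9980 = 1.536 g (target 1.536 g)
  MgO: 3.086·0.4825 = 1.489 g (target 1.489 g)
  K2O: 13.11·0.6792 = 8.904 g (target 8.904 g)
The glass-mass cross-check: whole batch net of LOI = 99.99 g (targets for the oxides total 100.0 g; basis as stated: 100.0 g — rounding explains the deltas).
Batch grand total — Σ batch = 106.0 g; LOI removed, Σ of batch·LOI: 5.982 g; yield = glass ÷ total batch = 94.35%.

Revised batch per 100.0 g glaze:
  Ingredient A: 1.539 g
  Source B: 13.11 g
  Ingredient F: 3.086 g
  Stock D: 4.291 g
  Ingredient E: 83.95 g
Total batch = 106.0 g; LOI loss = 5.982 g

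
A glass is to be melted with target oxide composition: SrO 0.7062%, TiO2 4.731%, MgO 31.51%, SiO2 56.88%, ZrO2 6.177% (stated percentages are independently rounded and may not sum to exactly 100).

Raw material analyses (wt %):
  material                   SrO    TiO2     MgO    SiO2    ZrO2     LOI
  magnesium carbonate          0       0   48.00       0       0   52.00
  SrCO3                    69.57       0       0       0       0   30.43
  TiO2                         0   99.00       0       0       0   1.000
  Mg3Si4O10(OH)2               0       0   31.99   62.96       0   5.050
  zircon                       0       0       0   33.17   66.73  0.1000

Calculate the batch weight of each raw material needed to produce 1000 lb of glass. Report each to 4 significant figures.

In-progress results appear rounded to four significant digits when written out — the working math keeps full precision at all times. Every reported value is rounded a single time — all derived quantities are re-derived in full precision (net glass mass, ignition loss, the five compositions, the yield, totals) starting from the weights per 1000 lb of glass exactly as shown in problem or answer.
Target oxide masses per 1000 lb glass:
  SrO: 0.7062% × 1000 = 7.062 lb
  TiO2: 4.731% × 1000 = 47.31 lb
  MgO: 31.51% × 1000 = 315.1 lb
  SiO2: 56.88% × 1000 = 568.8 lb
  ZrO2: 6.177% × 1000 = 61.77 lb
Checking each oxide sum with the batch weights as given, against the basis in use (sums match the target masses once rounding is allowed for):
  SrO: 10.15·0.6957 = 7.061 lb (target 7.062 lb)
  TiO2: 47.79·0.9900 = 47.31 lb (target 47.31 lb)
  MgO: 86.86·0.4800 + 854.7·0.3199 = 315.1 lb (target 315.1 lb)
  SiO2: 854.7·0.6296 + 92.57·0.3317 = 568.8 lb (target 568.8 lb)
  ZrO2: 92.57·0.6673 = 61.77 lb (target 61.77 lb)
Glass-mass bookkeeping: total charge less LOI = 1000 lb (the targets, summed, come to 1000 lb; versus the stated basis of 1000 lb — rounding explains the deltas).
Whole-batch sum: Σ batch = 1092 lb; Σ batch·LOI gives LOI loss = 91.99 lb; as yield: glass ÷ batch → 91.58%.

Batch per 1000 lb glass:
  magnesium carbonate: 86.86 lb
  SrCO3: 10.15 lb
  TiO2: 47.79 lb
  Mg3Si4O10(OH)2: 854.7 lb
  zircon: 92.57 lb
Total batch = 1092 lb; LOI loss = 91.99 lb; yield = 91.58%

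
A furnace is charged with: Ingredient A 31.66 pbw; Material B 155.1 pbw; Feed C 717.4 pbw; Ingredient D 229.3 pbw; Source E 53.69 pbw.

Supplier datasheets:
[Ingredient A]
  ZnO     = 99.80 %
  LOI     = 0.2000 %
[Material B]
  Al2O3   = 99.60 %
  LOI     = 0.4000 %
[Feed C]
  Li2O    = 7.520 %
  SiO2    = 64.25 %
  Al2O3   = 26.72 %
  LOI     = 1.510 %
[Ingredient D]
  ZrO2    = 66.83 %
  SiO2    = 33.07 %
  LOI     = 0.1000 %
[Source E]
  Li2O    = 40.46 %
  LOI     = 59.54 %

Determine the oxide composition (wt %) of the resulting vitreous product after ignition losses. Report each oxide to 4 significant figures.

Mid-chain values are shown rounded off to 4 significant digits at each printed step; the working math keeps full float precision at all times; a single rounding completes each reported result — the derived quantities, including net glass mass, the yield, five oxide percentages, the totals, ignition loss, are recomputed starting from the weights per 1143 pbw of glass at full float precision, precisely as stated by the problem or the answer.
Oxide-by-oxide delivered mass:
  ZrO2: 229.3·0.6683 = 153.2 pbw
  Li2O: 717.4·0.07520 + 53.69·0.4046 = 75.67 pbw
  ZnO: 31.66·0.9980 = 31.60 pbw
  SiO2: 717.4·0.6425 + 229.3·0.3307 = 536.8 pbw
  Al2O3: 155.1·0.9960 + 717.4·0.2672 = 346.2 pbw
LOI: 31.66·0.002000 + 155.1·0.004000 + 717.4·0.01510 + 229.3·0.001000 + 53.69·0.5954 = 43.71 pbw
Resulting glass, batch − LOI: 1187 − 43.71 = 1143 pbw (equal to the oxide-mass sum)
percent share: oxide ÷ glass, ×100

Glass mass = 1143 pbw (batch 1187 − LOI 43.71).
Composition: ZrO2 13.40%, Li2O 6.618%, ZnO 2.763%, SiO2 46.94%, Al2O3 30.27%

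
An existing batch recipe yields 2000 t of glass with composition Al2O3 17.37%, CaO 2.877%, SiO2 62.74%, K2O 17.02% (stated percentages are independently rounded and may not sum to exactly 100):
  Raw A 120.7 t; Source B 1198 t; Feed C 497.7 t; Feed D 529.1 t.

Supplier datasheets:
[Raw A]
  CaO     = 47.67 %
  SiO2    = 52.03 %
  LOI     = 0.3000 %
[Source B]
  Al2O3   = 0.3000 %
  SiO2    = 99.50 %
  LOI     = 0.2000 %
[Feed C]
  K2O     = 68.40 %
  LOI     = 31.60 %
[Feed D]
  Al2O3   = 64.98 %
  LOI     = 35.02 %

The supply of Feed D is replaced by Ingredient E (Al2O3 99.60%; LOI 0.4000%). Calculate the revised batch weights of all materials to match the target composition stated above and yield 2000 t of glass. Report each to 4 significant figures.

Working values are printed (rounded to four significant digits) between the steps. All arithmetic runs at exact precision from first step to last. Every reported number is rounded only once. The derived quantities are carried using the weight values at 2000 t of glass in full float precision (the totals, net glass mass, LOI, the four compositions, yield), as written in the question or the answer.
Oxide mass targets, per 2000 t glass:
  Al2O3: 17.37% × 2000 = 347.4 t
  CaO: 2.877% × 2000 = 57.54 t
  SiO2: 62.74% × 2000 = 1255 t
  K2O: 17.02% × 2000 = 340.4 t
Checking each oxide sum given the weights on record, versus the basis set out (sum by sum, the targets are met exact up to rounding of places):
  Al2O3: 1198·0.003000 + 345.2·0.9960 = 347.4 t (target 347.4 t)
  CaO: 120.7·0.4767 = 57.54 t (target 57.54 t)
  SiO2: 120.7·0.5203 + 1198·0.9950 = 1255 t (target 1255 t)
  K2O: 497.7·0.6840 = 340.4 t (target 340.4 t)
Glass-mass bookkeeping: net batch after ignition = 2000 t (the targets, summed, come to 2000 t; with the basis standing at 2000 t — rounding explains the deltas).
Batch grand total — Σ batch = 2162 t; ignition loss, Σ(batch × LOI) = 161.4 t; yield = glass ÷ total batch = 92.53%.

Revised batch per 2000 t glass:
  Raw A: 120.7 t
  Source B: 1198 t
  Feed C: 497.7 t
  Ingredient E: 345.2 t
Total batch = 2162 t; LOI loss = 161.4 t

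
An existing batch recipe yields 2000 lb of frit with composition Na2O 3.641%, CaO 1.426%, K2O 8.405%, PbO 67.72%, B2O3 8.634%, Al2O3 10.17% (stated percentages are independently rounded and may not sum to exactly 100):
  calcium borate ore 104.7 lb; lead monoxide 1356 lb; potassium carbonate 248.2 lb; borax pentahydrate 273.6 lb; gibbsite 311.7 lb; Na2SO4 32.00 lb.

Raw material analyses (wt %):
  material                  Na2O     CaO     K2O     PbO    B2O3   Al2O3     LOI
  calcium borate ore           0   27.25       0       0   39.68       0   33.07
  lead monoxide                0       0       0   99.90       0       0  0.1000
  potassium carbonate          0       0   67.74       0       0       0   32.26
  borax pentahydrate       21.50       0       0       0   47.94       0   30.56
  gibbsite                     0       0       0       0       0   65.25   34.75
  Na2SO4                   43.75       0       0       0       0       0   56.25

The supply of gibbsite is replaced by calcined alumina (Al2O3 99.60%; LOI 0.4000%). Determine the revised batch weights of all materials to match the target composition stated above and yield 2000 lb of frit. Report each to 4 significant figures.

All internal work keeps full precision all the way through. Values along the way are printed rounded to 4 significant digits between the steps. Exactly one rounding is applied to every reported figure — all derived quantities (the totals, six oxide percentages, the yield, glass mass, ignition loss) are carried at exact precision from the weighed amounts for 2000 lb of glass, as set out in question or answer.
Target oxide masses per 2000 lb frit:
  Na2O: 3.641% × 2000 = 72.82 lb
  CaO: 1.426% × 2000 = 28.52 lb
  K2O: 8.405% × 2000 = 168.1 lb
  PbO: 67.72% × 2000 = 1354 lb
  B2O3: 8.634% × 2000 = 172.7 lb
  Al2O3: 10.17% × 2000 = 203.4 lb
Checking each oxide sum applying the batch weights above, versus the basis set out (each sum matches its target mass inside rounding margins):
  Na2O: 273.6·0.2150 + 32.00·0.4375 = 72.82 lb (target 72.82 lb)
  CaO: 104.7·0.2725 = 28.53 lb (target 28.52 lb)
  K2O: 248.2·0.6774 = 168.1 lb (target 168.1 lb)
  PbO: 1356·0.9990 = 1355 lb (target 1354 lb)
  B2O3: 104.7·0.3968 + 273.6·0.4794 = 172.7 lb (target 172.7 lb)
  Al2O3: 204.2·0.9960 = 203.4 lb (target 203.4 lb)
Glass-mass bookkeeping: Σ batch − LOI loss = 2000 lb (the targets, summed, come to 2000 lb; the stated basis being 2000 lb — any gap is answer rounding).
Batch total: Σ batch = 2219 lb; ignition loss, Σ(batch × LOI) = 218.5 lb; the yield ratio, glass ÷ batch: 90.15%.

Revised batch per 2000 lb frit:
  calcium borate ore: 104.7 lb
  lead monoxide: 1356 lb
  potassium carbonate: 248.2 lb
  borax pentahydrate: 273.6 lb
  calcined alumina: 204.2 lb
  Na2SO4: 32.00 lb
Total batch = 2219 lb; LOI loss = 218.5 lb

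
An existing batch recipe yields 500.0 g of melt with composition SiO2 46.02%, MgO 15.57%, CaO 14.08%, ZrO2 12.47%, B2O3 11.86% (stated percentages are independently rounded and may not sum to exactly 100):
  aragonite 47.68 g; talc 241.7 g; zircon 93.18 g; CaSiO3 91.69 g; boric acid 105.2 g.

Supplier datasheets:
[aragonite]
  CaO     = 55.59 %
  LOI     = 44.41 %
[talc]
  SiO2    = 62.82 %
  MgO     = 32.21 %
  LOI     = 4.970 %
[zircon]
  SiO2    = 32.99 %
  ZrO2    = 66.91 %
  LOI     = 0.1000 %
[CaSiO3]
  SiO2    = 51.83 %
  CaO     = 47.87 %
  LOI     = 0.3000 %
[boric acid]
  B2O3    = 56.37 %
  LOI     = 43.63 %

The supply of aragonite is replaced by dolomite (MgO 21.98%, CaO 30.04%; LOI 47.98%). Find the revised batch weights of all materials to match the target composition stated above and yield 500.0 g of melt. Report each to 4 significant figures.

Revised batch per 500.0 g melt:
  dolomite: 38.06 g
  talc: 215.7 g
  zircon: 93.18 g
  CaSiO3: 123.2 g
  boric acid: 105.2 g
Total batch = 575.3 g; LOI loss = 75.34 g

Each numeric step keeps full float precision from first step to last — working values are printed rounded to four significant digits on the page — every reported value is rounded a single time — derived quantities are carried using the weight values for 500.0 g of glass in full float precision (net glass mass, yield, the totals, the five compositions, LOI) as set out in problem or answer.
Oxide mass targets, per 500.0 g melt:
  SiO2: 46.02% × 500.0 = 230.1 g
  MgO: 15.57% × 500.0 = 77.85 g
  CaO: 14.08% × 500.0 = 70.40 g
  ZrO2: 12.47% × 500.0 = 62.35 g
  B2O3: 11.86% × 500.0 = 59.30 g
Per-oxide balance check given the weights on record, per the basis as stated (every target is met by its sum up to rounding of the answer):
  SiO2: 215.7·0.6282 + 93.18·0.3299 + 123.2·0.5183 = 230.1 g (target 230.1 g)
  MgO: 38.06·0.2198 + 215.7·0.3221 = 77.84 g (target 77.85 g)
  CaO: 38.06·0.3004 + 123.2·0.4787 = 70.41 g (target 70.40 g)
  ZrO2: 93.18·0.6691 = 62.35 g (target 62.35 g)
  B2O3: 105.2·0.5637 = 59.30 g (target 59.30 g)
Glass-mass bookkeeping: Σ batch − LOI loss = 500.0 g (summing oxide targets gives 500.0 g; stated basis 500.0 g — any gap is answer rounding).
Summing the batch: Σ batch = 575.3 g; LOI loss = Σ batch·LOI = 75.34 g; glass ÷ batch gives a yield of 86.90%.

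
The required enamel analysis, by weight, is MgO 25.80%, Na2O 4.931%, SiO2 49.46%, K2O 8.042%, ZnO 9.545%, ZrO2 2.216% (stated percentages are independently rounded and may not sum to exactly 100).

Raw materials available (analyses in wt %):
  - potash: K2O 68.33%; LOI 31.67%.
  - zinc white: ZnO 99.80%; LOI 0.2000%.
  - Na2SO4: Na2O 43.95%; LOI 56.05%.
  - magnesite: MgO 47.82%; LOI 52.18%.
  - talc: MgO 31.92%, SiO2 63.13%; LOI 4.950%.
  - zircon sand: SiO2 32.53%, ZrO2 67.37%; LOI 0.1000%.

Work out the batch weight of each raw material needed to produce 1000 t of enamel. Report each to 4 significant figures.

Batch per 1000 t enamel:
  potash: 117.7 t
  zinc white: 95.64 t
  Na2SO4: 112.2 t
  magnesite: 27.87 t
  talc: 766.5 t
  zircon sand: 32.89 t
Total batch = 1153 t; LOI loss = 152.9 t; yield = 86.74%

Mid-chain values are displayed (rounded to four significant digits) as written; the whole derivation keeps full float precision all the way through. Each reported result includes exactly one rounding — derived quantities are re-derived in full float precision (LOI, totals, glass mass, the yield, the six compositions) starting from the weights on 1000 t of glass exactly as shown in either problem or answer.
Oxide mass targets, per 1000 t enamel:
  MgO: 25.80% × 1000 = 258.0 t
  Na2O: 4.931% × 1000 = 49.31 t
  SiO2: 49.46% × 1000 = 494.6 t
  K2O: 8.042% × 1000 = 80.42 t
  ZnO: 9.545% × 1000 = 95.45 t
  ZrO2: 2.216% × 1000 = 22.16 t
Per-oxide balance check with the batch weights as given, at the basis given (target by target, the sums agree once rounding is allowed for):
  MgO: 27.87·0.4782 + 766.5·0.3192 = 258.0 t (target 258.0 t)
  Na2O: 112.2·0.4395 = 49.31 t (target 49.31 t)
  SiO2: 766.5·0.6313 + 32.89·0.3253 = 494.6 t (target 494.6 t)
  K2O: 117.7·0.6833 = 80.42 t (target 80.42 t)
  ZnO: 95.64·0.9980 = 95.45 t (target 95.45 t)
  ZrO2: 32.89·0.6737 = 22.16 t (target 22.16 t)
Mass balance on the glass: whole batch net of LOI = 999.9 t (the Σ of target masses is 999.9 t; basis as stated: 1000 t — any gap is answer rounding).
Summing the batch: Σ batch = 1153 t; LOI removed, Σ of batch·LOI: 152.9 t; yield = glass ÷ total batch = 86.74%.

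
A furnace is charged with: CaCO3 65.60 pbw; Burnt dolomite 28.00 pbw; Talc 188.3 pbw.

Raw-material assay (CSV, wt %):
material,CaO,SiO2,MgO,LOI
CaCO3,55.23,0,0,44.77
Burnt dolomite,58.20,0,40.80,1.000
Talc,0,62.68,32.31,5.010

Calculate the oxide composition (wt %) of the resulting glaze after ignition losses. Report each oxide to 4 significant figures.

Glass mass = 242.8 pbw (batch 281.9 − LOI 39.08).
Composition: CaO 21.63%, SiO2 48.61%, MgO 29.76%

Every computation runs at exact precision all the way through — values along the way are printed (rounded to 4 significant figures) across the worked steps — exactly one rounding goes into each reported number — the derived quantities are re-derived from the batch weights per 242.8 pbw of glass at full float precision (the totals, yield, LOI, net glass mass, the three compositions), as given in the problem or answer text.
Oxide-by-oxide delivered mass:
  CaO: 65.60·0.5523 + 28.00·0.5820 = 52.53 pbw
  SiO2: 188.3·0.6268 = 118.0 pbw
  MgO: 28.00·0.4080 + 188.3·0.3231 = 72.26 pbw
LOI: 65.60·0.4477 + 28.00·0.01000 + 188.3·0.05010 = 39.08 pbw
Resulting glass, batch − LOI: 281.9 − 39.08 = 242.8 pbw (consistent with Σ oxide mass)
percent by weight: oxide/glass ×100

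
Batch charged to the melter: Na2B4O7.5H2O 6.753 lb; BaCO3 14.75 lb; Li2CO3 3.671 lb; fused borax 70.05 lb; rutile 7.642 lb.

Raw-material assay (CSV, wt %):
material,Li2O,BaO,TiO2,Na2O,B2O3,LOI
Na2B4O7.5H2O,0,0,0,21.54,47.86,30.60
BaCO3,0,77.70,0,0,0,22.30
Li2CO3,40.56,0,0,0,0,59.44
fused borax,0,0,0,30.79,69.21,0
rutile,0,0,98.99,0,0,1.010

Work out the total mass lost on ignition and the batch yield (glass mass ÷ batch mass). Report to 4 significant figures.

Working values are shown (rounded to four significant figures) between the steps — every computation holds exact precision in all steps; a single rounding yields every reported number — all derived quantities, which include ignition loss, yield, glass mass, the totals, five oxide percentages, are re-derived in full precision, as they appear in the problem or the answer, from the weighed amounts at 95.25 lb of glass.
Loss on ignition, line by line:
  Na2B4O7.5H2O: 6.753 × 0.3060 = 2.066 lb
  BaCO3: 14.75 × 0.2230 = 3.289 lb
  Li2CO3: 3.671 × 0.5944 = 2.182 lb
  fused borax: 70.05 × 0 = 0 lb
  rutile: 7.642 × 0.01010 = 0.07718 lb
Total LOI = 7.615 lb
Glass = batch − LOI = 102.9 − 7.615 = 95.25 lb

LOI loss = 7.615 lb; glass = 95.25 lb; yield = 92.60%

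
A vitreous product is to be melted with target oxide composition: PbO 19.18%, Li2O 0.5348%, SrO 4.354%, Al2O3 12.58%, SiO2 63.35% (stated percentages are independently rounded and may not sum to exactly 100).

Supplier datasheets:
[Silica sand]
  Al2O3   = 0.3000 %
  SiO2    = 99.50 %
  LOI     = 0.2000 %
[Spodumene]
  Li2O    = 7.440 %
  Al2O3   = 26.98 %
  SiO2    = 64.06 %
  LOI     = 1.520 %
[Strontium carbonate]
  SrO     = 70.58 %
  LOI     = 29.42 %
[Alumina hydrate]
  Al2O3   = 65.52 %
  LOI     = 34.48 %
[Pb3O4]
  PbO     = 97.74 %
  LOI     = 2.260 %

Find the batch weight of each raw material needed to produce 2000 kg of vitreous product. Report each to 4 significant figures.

Batch per 2000 kg vitreous product:
  Silica sand: 1181 kg
  Spodumene: 143.8 kg
  Strontium carbonate: 123.4 kg
  Alumina hydrate: 319.4 kg
  Pb3O4: 392.5 kg
Total batch = 2160 kg; LOI loss = 159.9 kg; yield = 92.60%

The working math maintains full precision through the solve — intermediates appear rounded to four significant figures at each printed step. Exactly one rounding lands on every reported result. All derived quantities are recomputed in full float precision (glass mass, five oxide percentages, totals, LOI, the yield) starting from the weights for 2000 kg of glass precisely as stated by question or answer.
Oxide-by-oxide targets in 2000 kg vitreous product:
  PbO: 19.18% × 2000 = 383.6 kg
  Li2O: 0.5348% × 2000 = 10.70 kg
  SrO: 4.354% × 2000 = 87.08 kg
  Al2O3: 12.58% × 2000 = 251.6 kg
  SiO2: 63.35% × 2000 = 1267 kg
Per-oxide balance check given the weights on record, on the stated basis (every target is met by its sum given rounding of the digits):
  PbO: 392.5·0.9774 = 383.6 kg (target 383.6 kg)
  Li2O: 143.8·0.07440 = 10.70 kg (target 10.70 kg)
  SrO: 123.4·0.7058 = 87.10 kg (target 87.08 kg)
  Al2O3: 1181·0.003000 + 143.8·0.2698 + 319.4·0.6552 = 251.6 kg (target 251.6 kg)
  SiO2: 1181·0.9950 + 143.8·0.6406 = 1267 kg (target 1267 kg)
Glass-mass bookkeeping: Σ batch − LOI loss = 2000 kg (per-oxide target masses sum to 2000 kg; against the stated basis, 2000 kg — rounding explains the deltas).
Summing the batch: Σ batch = 2160 kg; LOI loss = Σ batch·LOI = 159.9 kg; as yield: glass ÷ batch → 92.60%.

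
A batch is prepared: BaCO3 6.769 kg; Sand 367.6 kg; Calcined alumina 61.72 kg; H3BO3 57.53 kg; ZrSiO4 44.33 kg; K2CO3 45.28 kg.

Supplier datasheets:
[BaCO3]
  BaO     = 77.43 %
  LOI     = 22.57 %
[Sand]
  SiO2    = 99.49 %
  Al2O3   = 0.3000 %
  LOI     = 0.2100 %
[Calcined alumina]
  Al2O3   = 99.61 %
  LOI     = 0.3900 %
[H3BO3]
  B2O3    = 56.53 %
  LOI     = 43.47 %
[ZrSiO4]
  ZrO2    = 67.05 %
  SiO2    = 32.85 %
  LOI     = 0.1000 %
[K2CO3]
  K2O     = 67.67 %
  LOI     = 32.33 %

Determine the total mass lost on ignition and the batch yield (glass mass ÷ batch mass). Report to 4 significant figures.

Intermediates are shown, with 4-significant-digit rounding, on the page. All arithmetic keeps exact precision at each step. Exactly one rounding lands on every reported result — all derived quantities (six oxide percentages, totals, ignition loss, glass mass, yield) are recomputed from the weighed amounts at 541.0 kg of glass in full float precision, as set out in the problem or the answer.
Per-material ignition loss:
  BaCO3: 6.769 × 0.2257 = 1.528 kg
  Sand: 367.6 × 0.002100 = 0.7720 kg
  Calcined alumina: 61.72 × 0.003900 = 0.2407 kg
  H3BO3: 57.53 × 0.4347 = 25.01 kg
  ZrSiO4: 44.33 × 0.001000 = 0.04433 kg
  K2CO3: 45.28 × 0.3233 = 14.64 kg
Total LOI = 42.23 kg
Glass = batch − LOI = 583.2 − 42.23 = 541.0 kg

LOI loss = 42.23 kg; glass = 541.0 kg; yield = 92.76%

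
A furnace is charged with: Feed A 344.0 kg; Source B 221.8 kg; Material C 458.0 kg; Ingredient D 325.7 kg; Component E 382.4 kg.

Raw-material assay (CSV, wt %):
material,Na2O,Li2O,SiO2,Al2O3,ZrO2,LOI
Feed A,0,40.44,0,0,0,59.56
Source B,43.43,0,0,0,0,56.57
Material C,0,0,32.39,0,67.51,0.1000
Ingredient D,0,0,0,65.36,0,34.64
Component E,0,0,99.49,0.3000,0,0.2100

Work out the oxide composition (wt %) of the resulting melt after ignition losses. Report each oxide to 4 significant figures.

Glass mass = 1287 kg (batch 1732 − LOI 444.4).
Composition: Na2O 7.482%, Li2O 10.81%, SiO2 41.07%, Al2O3 16.62%, ZrO2 24.02%

Values along the way are printed (rounded to four significant digits) in the printout. All internal work runs at exact precision through every step. Every reported result is rounded only once — derived quantities, which include the yield, glass mass, totals, LOI, the five compositions, are recomputed at exact precision, as written in the question or the answer, using the weight values per 1287 kg of glass.
Delivered oxide masses:
  Na2O: 221.8·0.4343 = 96.33 kg
  Li2O: 344.0·0.4044 = 139.1 kg
  SiO2: 458.0·0.3239 + 382.4·0.9949 = 528.8 kg
  Al2O3: 325.7·0.6536 + 382.4·0.003000 = 214.0 kg
  ZrO2: 458.0·0.6751 = 309.2 kg
LOI: 344.0·0.5956 + 221.8·0.5657 + 458.0·0.001000 + 325.7·0.3464 + 382.4·0.002100 = 444.4 kg
Glass mass = batch − LOI = 1732 − 444.4 = 1287 kg (the oxide masses sum to this)
percent by weight: oxide/glass ×100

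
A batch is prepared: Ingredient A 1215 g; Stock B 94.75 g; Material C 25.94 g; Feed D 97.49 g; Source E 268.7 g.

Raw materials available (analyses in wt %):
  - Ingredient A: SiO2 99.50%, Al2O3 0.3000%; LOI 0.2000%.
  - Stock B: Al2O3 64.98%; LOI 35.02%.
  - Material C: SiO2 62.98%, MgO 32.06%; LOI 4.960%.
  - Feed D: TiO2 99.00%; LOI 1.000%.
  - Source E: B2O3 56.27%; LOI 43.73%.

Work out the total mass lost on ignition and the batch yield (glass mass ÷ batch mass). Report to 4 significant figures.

Intermediates appear, rounded to four significant digits, when written out — every computation runs at full float precision at all times — every reported number takes exactly one rounding — all derived quantities (glass mass, the yield, ignition loss, the totals, the five compositions) are computed from the weighed amounts per 1547 g of glass in exact precision, as given in question or answer.
Material-by-material LOI:
  Ingredient A: 1215 × 0.002000 = 2.430 g
  Stock B: 94.75 × 0.3502 = 33.18 g
  Material C: 25.94 × 0.04960 = 1.287 g
  Feed D: 97.49 × 0.01000 = 0.9749 g
  Source E: 268.7 × 0.4373 = 117.5 g
Total LOI = 155.4 g
Glass = batch − LOI = 1702 − 155.4 = 1547 g

LOI loss = 155.4 g; glass = 1547 g; yield = 90.87%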